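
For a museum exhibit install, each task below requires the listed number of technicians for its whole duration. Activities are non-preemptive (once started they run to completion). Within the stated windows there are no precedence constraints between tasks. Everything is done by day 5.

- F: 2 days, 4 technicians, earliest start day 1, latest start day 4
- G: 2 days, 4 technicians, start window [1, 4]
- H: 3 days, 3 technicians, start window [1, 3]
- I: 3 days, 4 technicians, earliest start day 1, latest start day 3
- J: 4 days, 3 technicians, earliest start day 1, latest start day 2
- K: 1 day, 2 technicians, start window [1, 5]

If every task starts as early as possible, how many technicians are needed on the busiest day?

20

Early-start schedule: F@1, G@1, H@1, I@1, J@1, K@1.
Load per day: day 1: 20, day 2: 18, day 3: 10, day 4: 3, day 5: 0.
Peak is 20.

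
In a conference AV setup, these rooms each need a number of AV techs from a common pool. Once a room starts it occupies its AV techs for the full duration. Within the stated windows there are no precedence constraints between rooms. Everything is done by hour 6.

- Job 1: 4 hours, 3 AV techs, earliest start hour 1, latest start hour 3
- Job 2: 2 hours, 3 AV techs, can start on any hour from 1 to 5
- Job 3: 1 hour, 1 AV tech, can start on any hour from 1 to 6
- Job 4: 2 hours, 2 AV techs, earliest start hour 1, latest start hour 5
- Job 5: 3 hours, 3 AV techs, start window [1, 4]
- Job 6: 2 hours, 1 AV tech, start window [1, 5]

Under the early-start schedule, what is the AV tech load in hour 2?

At early start, hour 2 has: Job 1, Job 2, Job 4, Job 5, Job 6.
Demand: 3 + 3 + 2 + 3 + 1 = 12.

12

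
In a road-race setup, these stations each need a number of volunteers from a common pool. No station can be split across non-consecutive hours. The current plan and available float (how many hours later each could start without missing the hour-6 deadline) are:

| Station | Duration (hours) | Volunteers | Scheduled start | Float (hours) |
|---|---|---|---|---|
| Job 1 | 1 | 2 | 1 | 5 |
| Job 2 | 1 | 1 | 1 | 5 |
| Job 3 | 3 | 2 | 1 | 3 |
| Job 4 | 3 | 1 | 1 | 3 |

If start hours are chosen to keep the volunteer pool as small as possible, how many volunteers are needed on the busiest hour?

3

Early-start (Job 1@1, Job 2@1, Job 3@1, Job 4@1) gives peak 6: h1:6  h2:3  h3:3  h4:0  h5:0  h6:0.
Shift Job 3→2, Job 4→2.
Schedule Job 1@1, Job 2@1, Job 3@2, Job 4@2: h1:3  h2:3  h3:3  h4:3  h5:0  h6:0 — peak 3.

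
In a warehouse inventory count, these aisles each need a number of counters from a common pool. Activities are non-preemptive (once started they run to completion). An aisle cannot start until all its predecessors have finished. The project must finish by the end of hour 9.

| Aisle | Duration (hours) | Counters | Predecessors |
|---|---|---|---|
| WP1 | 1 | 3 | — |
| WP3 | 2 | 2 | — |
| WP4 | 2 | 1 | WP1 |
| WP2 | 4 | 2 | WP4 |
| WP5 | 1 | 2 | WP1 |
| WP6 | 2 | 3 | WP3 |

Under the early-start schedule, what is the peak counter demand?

Early-start schedule: WP1@1, WP3@1, WP4@2, WP2@4, WP5@2, WP6@3.
Load per hour: hour 1: 5, hour 2: 5, hour 3: 4, hour 4: 5, hour 5: 2, hour 6: 2, hour 7: 2, hour 8: 0, hour 9: 0.
Peak is 5.

5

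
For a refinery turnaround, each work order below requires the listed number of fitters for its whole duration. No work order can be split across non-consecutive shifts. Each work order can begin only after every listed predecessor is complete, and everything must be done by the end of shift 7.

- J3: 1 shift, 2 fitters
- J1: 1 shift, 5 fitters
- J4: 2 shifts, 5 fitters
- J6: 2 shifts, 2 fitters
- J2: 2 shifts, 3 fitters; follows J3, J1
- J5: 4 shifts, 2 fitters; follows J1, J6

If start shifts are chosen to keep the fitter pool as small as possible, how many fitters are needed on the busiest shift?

Early-start (J3@1, J1@1, J4@1, J6@1, J2@2, J5@3) gives peak 14: s1:14  s2:10  s3:5  s4:2  s5:2  s6:2  s7:0.
Shift J4→2, J6→2, J2→4, J5→4.
Schedule J3@1, J1@1, J4@2, J6@2, J2@4, J5@4: s1:7  s2:7  s3:7  s4:5  s5:5  s6:2  s7:2 — peak 7.

7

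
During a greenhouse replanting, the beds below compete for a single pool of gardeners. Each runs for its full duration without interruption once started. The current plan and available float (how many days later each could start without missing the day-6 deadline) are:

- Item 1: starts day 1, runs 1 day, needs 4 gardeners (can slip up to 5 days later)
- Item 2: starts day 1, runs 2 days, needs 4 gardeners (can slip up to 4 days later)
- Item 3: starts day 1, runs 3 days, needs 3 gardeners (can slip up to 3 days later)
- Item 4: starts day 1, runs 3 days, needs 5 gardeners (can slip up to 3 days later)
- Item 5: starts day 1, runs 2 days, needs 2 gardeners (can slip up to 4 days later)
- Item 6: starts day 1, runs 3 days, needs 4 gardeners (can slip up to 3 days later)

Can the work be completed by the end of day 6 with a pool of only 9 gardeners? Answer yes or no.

yes

Schedule Item 1@1, Item 2@2, Item 3@1, Item 4@4, Item 5@1, Item 6@4: d1:9  d2:9  d3:7  d4:9  d5:9  d6:9 — peak 9 ≤ 9.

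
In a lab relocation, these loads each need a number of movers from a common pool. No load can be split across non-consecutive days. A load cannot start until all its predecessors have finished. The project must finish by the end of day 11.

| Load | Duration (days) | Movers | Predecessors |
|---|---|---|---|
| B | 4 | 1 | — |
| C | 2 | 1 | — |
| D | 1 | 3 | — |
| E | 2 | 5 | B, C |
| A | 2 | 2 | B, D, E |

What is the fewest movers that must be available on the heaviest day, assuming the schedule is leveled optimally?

5

Schedule B@1, C@1, D@1, E@5, A@7: d1:5  d2:2  d3:1  d4:1  d5:5  d6:5  d7:2  d8:2  d9:0  d10:0  d11:0 — peak 5.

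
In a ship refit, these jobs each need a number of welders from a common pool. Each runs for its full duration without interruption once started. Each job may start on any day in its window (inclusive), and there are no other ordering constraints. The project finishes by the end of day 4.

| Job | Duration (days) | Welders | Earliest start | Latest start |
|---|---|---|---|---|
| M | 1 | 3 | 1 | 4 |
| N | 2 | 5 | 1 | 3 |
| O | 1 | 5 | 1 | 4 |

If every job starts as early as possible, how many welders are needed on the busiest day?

Early-start schedule: M@1, N@1, O@1.
Load per day: day 1: 13, day 2: 5, day 3: 0, day 4: 0.
Peak is 13.

13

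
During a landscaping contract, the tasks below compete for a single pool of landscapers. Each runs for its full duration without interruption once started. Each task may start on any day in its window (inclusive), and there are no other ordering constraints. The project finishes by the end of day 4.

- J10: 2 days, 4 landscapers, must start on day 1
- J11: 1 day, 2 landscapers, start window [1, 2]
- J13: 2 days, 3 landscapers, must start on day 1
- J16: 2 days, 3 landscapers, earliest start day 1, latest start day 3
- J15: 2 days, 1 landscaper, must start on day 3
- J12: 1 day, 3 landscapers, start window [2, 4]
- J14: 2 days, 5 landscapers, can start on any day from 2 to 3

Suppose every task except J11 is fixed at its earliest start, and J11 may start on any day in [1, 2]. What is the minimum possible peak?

18

J11@1: d1:12  d2:18  d3:6  d4:1 → peak 18
J11@2: d1:10  d2:20  d3:6  d4:1 → peak 20
Best is J11@1, peak 18.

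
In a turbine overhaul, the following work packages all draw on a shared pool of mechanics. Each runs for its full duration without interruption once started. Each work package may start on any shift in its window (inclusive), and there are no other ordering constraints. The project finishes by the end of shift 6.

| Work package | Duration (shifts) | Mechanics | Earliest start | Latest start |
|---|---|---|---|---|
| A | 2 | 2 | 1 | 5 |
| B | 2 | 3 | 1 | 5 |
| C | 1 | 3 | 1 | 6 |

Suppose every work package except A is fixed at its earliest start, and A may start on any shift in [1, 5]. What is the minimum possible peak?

A@1: s1:8  s2:5  s3:0  s4:0  s5:0  s6:0 → peak 8
A@2: s1:6  s2:5  s3:2  s4:0  s5:0  s6:0 → peak 6
A@3: s1:6  s2:3  s3:2  s4:2  s5:0  s6:0 → peak 6
A@4: s1:6  s2:3  s3:0  s4:2  s5:2  s6:0 → peak 6
A@5: s1:6  s2:3  s3:0  s4:0  s5:2  s6:2 → peak 6
Best is A@2, peak 6.

6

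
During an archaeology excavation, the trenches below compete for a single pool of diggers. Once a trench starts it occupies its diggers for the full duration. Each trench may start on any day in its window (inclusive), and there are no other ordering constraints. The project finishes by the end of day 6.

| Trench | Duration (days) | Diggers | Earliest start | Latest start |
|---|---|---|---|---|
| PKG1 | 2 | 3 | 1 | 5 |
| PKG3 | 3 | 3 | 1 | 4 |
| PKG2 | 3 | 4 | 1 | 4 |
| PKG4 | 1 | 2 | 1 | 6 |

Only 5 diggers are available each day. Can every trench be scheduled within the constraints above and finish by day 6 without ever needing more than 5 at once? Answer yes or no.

no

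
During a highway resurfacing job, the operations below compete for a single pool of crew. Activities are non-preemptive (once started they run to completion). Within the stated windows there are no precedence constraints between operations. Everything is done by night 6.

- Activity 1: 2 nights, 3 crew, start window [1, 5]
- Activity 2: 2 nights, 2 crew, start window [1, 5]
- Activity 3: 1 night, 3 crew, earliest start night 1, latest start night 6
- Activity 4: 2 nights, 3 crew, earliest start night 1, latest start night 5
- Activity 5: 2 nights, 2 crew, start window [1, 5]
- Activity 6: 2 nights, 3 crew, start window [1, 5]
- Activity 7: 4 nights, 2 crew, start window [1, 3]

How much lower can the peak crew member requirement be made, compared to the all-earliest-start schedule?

Early-start peak: n1:18  n2:15  n3:2  n4:2  n5:0  n6:0 ⇒ 18.
Leveled (Activity 1@1, Activity 2@1, Activity 3@3, Activity 4@4, Activity 5@3, Activity 6@5, Activity 7@1): n1:7  n2:7  n3:7  n4:7  n5:6  n6:3 ⇒ 7.
Reduction 18 − 7 = 11.

11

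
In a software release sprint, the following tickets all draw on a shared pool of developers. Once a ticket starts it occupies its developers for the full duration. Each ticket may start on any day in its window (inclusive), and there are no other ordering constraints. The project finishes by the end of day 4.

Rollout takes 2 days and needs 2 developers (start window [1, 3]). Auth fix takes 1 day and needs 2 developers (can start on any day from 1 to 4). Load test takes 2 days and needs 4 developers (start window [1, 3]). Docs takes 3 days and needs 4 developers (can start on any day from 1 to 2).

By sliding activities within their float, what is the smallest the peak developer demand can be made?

Early-start (Rollout@1, Auth fix@1, Load test@1, Docs@1) gives peak 12: d1:12  d2:10  d3:4  d4:0.
Shift Load test→3.
Schedule Rollout@1, Auth fix@1, Load test@3, Docs@1: d1:8  d2:6  d3:8  d4:4 — peak 8.

8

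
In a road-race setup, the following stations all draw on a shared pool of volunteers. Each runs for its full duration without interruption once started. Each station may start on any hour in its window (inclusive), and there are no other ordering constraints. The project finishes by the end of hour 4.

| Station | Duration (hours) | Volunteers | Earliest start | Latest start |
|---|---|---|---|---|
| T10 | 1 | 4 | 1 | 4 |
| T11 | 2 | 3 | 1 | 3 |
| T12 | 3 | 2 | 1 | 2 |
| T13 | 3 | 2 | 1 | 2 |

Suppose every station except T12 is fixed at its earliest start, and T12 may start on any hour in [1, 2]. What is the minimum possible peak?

9

T12@1: h1:11  h2:7  h3:4  h4:0 → peak 11
T12@2: h1:9  h2:7  h3:4  h4:2 → peak 9
Best is T12@2, peak 9.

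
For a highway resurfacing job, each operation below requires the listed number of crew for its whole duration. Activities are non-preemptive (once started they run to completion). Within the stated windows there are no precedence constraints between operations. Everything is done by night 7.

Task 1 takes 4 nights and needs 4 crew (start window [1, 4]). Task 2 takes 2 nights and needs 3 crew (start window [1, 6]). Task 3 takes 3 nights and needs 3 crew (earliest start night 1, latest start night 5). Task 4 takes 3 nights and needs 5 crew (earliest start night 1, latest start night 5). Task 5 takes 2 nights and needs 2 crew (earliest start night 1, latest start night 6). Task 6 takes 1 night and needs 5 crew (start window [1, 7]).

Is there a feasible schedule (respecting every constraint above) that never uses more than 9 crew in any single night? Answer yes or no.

Schedule Task 1@1, Task 2@1, Task 3@4, Task 4@5, Task 5@1, Task 6@3: n1:9  n2:9  n3:9  n4:7  n5:8  n6:8  n7:5 — peak 9 ≤ 9.

yes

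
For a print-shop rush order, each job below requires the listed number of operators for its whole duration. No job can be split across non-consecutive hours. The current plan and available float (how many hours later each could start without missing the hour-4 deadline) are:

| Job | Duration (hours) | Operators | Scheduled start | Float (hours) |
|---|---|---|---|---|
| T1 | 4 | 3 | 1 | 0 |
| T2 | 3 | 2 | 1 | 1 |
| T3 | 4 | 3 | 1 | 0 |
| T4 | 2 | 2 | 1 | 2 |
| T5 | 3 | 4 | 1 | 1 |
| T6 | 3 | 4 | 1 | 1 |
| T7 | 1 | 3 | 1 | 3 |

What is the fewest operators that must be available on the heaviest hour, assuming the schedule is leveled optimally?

18

Early-start (T1@1, T2@1, T3@1, T4@1, T5@1, T6@1, T7@1) gives peak 21: h1:21  h2:18  h3:16  h4:6.
Shift T7→4.
Schedule T1@1, T2@1, T3@1, T4@1, T5@1, T6@1, T7@4: h1:18  h2:18  h3:16  h4:9 — peak 18.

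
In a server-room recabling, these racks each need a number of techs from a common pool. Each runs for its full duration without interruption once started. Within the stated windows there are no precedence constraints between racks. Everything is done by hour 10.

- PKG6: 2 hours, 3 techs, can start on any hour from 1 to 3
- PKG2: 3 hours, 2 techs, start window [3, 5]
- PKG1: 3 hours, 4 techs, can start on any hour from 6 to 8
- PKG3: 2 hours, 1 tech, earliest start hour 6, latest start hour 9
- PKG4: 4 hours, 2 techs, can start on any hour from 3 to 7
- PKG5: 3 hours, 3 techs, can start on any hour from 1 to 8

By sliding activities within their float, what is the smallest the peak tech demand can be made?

Early-start (PKG6@1, PKG2@3, PKG1@6, PKG3@6, PKG4@3, PKG5@1) gives peak 7: h1:6  h2:6  h3:7  h4:4  h5:4  h6:7  h7:5  h8:4  h9:0  h10:0.
Shift PKG3→8, PKG4→4.
Schedule PKG6@1, PKG2@3, PKG1@6, PKG3@8, PKG4@4, PKG5@1: h1:6  h2:6  h3:5  h4:4  h5:4  h6:6  h7:6  h8:5  h9:1  h10:0 — peak 6.

6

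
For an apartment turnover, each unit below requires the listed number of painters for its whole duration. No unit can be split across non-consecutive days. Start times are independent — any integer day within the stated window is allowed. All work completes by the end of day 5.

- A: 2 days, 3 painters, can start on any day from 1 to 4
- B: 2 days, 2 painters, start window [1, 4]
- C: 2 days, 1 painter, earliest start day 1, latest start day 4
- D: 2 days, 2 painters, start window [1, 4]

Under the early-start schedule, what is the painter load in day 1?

8

At early start, day 1 has: A, B, C, D.
Demand: 3 + 2 + 1 + 2 = 8.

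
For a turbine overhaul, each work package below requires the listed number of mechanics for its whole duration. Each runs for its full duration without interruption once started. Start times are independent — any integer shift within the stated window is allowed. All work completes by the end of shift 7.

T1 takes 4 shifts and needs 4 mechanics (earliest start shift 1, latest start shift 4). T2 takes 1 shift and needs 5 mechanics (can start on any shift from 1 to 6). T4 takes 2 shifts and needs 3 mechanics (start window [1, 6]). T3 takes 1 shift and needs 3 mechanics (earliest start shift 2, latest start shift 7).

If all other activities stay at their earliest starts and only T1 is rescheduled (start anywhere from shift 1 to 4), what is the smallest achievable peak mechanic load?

8

T1@1: s1:12  s2:10  s3:4  s4:4  s5:0  s6:0  s7:0 → peak 12
T1@2: s1:8  s2:10  s3:4  s4:4  s5:4  s6:0  s7:0 → peak 10
T1@3: s1:8  s2:6  s3:4  s4:4  s5:4  s6:4  s7:0 → peak 8
T1@4: s1:8  s2:6  s3:0  s4:4  s5:4  s6:4  s7:4 → peak 8
Best is T1@3, peak 8.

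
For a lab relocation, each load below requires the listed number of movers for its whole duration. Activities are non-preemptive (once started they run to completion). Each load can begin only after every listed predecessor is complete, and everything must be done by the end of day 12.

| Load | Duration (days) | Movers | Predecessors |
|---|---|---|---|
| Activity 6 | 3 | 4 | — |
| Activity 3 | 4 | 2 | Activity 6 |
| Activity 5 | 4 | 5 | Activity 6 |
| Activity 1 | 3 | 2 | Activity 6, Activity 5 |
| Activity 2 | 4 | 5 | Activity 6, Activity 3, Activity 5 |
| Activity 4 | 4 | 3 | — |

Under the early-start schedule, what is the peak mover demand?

10

Early-start schedule: Activity 6@1, Activity 3@4, Activity 5@4, Activity 1@8, Activity 2@8, Activity 4@1.
Load per day: day 1: 7, day 2: 7, day 3: 7, day 4: 10, day 5: 7, day 6: 7, day 7: 7, day 8: 7, day 9: 7, day 10: 7, day 11: 5, day 12: 0.
Peak is 10.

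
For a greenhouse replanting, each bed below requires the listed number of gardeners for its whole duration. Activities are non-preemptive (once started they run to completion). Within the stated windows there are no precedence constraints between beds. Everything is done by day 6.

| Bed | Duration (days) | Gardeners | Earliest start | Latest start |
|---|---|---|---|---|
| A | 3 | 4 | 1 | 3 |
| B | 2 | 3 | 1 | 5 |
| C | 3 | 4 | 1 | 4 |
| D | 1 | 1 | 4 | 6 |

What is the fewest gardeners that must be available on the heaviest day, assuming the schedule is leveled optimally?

7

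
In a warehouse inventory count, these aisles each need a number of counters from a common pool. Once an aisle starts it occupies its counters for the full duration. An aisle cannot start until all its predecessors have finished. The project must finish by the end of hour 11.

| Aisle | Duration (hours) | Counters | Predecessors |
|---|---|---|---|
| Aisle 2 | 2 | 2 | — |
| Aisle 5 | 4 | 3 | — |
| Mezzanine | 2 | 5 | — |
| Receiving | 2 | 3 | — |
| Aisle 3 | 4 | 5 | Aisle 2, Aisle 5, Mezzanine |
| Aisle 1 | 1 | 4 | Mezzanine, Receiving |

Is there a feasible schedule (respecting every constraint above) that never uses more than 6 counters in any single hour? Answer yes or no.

Schedule Aisle 2@1, Aisle 5@1, Mezzanine@5, Receiving@3, Aisle 3@7, Aisle 1@11: h1:5  h2:5  h3:6  h4:6  h5:5  h6:5  h7:5  h8:5  h9:5  h10:5  h11:4 — peak 6 ≤ 6.

yes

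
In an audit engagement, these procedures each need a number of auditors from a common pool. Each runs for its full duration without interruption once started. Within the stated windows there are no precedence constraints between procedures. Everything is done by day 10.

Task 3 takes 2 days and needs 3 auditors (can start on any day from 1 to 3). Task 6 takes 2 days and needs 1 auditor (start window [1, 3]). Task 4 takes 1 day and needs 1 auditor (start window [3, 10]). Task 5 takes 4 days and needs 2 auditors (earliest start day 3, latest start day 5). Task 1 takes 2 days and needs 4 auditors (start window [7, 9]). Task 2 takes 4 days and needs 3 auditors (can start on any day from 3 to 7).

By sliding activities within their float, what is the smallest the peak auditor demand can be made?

Early-start (Task 3@1, Task 6@1, Task 4@3, Task 5@3, Task 1@7, Task 2@3) gives peak 6: d1:4  d2:4  d3:6  d4:5  d5:5  d6:5  d7:4  d8:4  d9:0  d10:0.
Shift Task 1→8, Task 2→4.
Schedule Task 3@1, Task 6@1, Task 4@3, Task 5@3, Task 1@8, Task 2@4: d1:4  d2:4  d3:3  d4:5  d5:5  d6:5  d7:3  d8:4  d9:4  d10:0 — peak 5.

5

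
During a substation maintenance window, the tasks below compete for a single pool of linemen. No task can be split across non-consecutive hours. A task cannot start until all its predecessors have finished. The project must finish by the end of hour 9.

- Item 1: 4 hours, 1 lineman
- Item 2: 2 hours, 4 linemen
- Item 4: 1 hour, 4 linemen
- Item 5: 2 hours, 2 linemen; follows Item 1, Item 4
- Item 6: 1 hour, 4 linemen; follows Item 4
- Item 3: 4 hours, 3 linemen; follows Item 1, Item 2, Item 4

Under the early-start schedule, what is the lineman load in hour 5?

At early start, hour 5 has: Item 5, Item 3.
Demand: 2 + 3 = 5.

5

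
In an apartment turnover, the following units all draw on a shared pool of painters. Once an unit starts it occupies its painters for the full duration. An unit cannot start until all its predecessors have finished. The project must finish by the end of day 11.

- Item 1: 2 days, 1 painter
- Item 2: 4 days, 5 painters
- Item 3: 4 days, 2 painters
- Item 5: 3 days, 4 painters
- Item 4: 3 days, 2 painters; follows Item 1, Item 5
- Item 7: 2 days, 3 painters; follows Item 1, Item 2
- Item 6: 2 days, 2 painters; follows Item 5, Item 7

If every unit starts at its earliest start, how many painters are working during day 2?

12

At early start, day 2 has: Item 1, Item 2, Item 3, Item 5.
Demand: 1 + 5 + 2 + 4 = 12.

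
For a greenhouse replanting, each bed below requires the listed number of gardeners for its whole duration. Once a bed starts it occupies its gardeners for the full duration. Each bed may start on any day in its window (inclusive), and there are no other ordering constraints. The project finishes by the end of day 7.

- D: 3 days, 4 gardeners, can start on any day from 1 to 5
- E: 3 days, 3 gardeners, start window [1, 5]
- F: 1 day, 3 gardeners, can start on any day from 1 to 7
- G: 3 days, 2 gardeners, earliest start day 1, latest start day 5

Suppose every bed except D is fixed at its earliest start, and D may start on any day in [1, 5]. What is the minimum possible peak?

8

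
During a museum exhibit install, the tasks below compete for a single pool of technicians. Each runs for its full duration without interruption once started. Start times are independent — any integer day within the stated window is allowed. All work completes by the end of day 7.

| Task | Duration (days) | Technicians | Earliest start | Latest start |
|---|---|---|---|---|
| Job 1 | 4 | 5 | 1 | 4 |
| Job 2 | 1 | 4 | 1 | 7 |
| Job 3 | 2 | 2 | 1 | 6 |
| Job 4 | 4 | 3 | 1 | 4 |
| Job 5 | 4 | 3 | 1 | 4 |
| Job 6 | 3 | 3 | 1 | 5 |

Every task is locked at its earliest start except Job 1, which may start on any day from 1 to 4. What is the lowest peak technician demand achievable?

Job 1@1: d1:20  d2:16  d3:14  d4:11  d5:0  d6:0  d7:0 → peak 20
Job 1@2: d1:15  d2:16  d3:14  d4:11  d5:5  d6:0  d7:0 → peak 16
Job 1@3: d1:15  d2:11  d3:14  d4:11  d5:5  d6:5  d7:0 → peak 15
Job 1@4: d1:15  d2:11  d3:9  d4:11  d5:5  d6:5  d7:5 → peak 15
Best is Job 1@3, peak 15.

15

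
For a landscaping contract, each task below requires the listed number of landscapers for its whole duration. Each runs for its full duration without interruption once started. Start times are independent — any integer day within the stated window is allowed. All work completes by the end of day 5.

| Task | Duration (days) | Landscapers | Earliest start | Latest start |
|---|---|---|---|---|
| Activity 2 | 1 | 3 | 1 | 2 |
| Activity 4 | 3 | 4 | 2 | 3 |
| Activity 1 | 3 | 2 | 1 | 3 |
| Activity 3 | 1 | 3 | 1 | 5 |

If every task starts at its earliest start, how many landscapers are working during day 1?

At early start, day 1 has: Activity 2, Activity 1, Activity 3.
Demand: 3 + 2 + 3 = 8.

8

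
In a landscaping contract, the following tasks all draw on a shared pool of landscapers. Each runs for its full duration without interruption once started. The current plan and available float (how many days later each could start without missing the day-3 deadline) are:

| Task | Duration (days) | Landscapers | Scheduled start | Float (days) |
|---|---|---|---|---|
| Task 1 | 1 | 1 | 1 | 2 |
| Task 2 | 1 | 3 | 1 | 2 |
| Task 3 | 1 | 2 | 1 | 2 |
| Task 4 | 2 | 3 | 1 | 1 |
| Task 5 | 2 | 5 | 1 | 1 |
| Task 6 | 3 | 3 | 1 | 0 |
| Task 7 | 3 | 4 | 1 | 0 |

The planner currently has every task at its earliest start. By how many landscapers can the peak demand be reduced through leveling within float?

Early-start peak: d1:21  d2:15  d3:7 ⇒ 21.
Leveled (Task 1@1, Task 2@1, Task 3@1, Task 4@2, Task 5@2, Task 6@1, Task 7@1): d1:13  d2:15  d3:15 ⇒ 15.
Reduction 21 − 15 = 6.

6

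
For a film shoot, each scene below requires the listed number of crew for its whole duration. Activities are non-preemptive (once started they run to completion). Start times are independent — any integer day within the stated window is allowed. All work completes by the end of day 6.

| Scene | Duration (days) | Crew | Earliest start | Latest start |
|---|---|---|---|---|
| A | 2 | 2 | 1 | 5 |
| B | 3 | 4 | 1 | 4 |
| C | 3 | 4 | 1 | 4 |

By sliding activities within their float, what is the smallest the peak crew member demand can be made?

Early-start (A@1, B@1, C@1) gives peak 10: d1:10  d2:10  d3:8  d4:0  d5:0  d6:0.
Shift C→4.
Schedule A@1, B@1, C@4: d1:6  d2:6  d3:4  d4:4  d5:4  d6:4 — peak 6.

6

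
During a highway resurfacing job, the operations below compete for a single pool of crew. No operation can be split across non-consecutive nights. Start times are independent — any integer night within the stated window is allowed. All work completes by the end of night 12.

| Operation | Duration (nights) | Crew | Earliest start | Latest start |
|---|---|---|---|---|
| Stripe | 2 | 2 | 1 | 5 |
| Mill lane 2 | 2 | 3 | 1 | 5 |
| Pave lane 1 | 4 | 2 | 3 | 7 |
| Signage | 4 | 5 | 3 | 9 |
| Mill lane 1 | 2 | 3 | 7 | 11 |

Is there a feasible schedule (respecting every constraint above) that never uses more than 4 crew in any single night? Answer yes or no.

no

The minimum achievable peak is 5; 4 < 5, so no feasible schedule stays within the cap.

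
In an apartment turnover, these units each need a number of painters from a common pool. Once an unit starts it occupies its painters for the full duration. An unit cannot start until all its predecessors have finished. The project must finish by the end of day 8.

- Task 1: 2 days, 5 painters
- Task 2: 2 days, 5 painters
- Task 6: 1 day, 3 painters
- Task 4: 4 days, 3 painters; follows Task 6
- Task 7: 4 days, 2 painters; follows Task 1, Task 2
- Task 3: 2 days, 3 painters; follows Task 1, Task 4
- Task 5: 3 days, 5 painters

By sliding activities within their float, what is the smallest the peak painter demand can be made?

Early-start (Task 1@1, Task 2@1, Task 6@1, Task 4@2, Task 7@3, Task 3@6, Task 5@1) gives peak 18: d1:18  d2:18  d3:10  d4:5  d5:5  d6:5  d7:3  d8:0.
Shift Task 2→2, Task 4→3, Task 7→4, Task 3→7, Task 5→4.
Schedule Task 1@1, Task 2@2, Task 6@1, Task 4@3, Task 7@4, Task 3@7, Task 5@4: d1:8  d2:10  d3:8  d4:10  d5:10  d6:10  d7:5  d8:3 — peak 10.

10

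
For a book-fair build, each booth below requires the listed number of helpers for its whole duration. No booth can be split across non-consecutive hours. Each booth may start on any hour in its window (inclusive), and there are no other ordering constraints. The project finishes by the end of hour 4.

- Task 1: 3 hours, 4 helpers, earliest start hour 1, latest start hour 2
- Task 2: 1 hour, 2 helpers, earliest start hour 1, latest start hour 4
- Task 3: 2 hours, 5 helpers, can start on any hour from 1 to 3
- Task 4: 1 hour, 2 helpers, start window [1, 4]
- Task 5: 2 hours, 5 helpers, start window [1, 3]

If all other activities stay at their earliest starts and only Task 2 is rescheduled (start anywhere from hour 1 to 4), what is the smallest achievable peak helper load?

Task 2@1: h1:18  h2:14  h3:4  h4:0 → peak 18
Task 2@2: h1:16  h2:16  h3:4  h4:0 → peak 16
Task 2@3: h1:16  h2:14  h3:6  h4:0 → peak 16
Task 2@4: h1:16  h2:14  h3:4  h4:2 → peak 16
Best is Task 2@2, peak 16.

16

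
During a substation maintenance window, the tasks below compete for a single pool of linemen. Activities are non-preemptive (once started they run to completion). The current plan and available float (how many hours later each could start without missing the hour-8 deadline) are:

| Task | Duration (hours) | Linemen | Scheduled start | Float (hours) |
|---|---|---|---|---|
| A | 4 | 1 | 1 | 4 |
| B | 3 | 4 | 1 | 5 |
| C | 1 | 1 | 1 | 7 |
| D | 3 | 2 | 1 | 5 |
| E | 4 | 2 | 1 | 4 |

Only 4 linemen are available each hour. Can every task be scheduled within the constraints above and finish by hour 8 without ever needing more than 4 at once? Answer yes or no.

no

The minimum achievable peak is 5; 4 < 5, so no feasible schedule stays within the cap.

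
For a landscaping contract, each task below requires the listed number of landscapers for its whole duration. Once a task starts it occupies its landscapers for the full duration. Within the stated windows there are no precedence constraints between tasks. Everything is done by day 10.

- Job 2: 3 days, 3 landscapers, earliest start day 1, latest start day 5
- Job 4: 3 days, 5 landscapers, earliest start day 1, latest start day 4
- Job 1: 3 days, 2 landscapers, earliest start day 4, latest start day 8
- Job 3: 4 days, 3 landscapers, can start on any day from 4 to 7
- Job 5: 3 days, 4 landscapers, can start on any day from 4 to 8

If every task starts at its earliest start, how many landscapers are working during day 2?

At early start, day 2 has: Job 2, Job 4.
Demand: 3 + 5 = 8.

8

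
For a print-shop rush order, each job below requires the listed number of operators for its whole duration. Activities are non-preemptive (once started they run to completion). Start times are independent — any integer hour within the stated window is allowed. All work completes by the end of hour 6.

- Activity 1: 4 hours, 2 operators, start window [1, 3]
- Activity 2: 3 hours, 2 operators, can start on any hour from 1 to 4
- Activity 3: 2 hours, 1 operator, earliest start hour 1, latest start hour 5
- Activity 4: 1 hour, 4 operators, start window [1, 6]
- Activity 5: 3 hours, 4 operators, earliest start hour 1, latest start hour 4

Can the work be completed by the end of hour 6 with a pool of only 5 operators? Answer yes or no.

no

Total operator-hours = 32; over 6 hours the average is 32/6 > 5, so some hour must exceed 5.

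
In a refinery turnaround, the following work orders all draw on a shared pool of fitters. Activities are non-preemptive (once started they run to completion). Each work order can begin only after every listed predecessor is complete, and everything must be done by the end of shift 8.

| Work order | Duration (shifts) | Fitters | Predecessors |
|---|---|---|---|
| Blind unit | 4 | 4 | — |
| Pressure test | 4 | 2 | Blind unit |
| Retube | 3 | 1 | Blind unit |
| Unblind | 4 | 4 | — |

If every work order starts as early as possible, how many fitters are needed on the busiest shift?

8

Early-start schedule: Blind unit@1, Pressure test@5, Retube@5, Unblind@1.
Load per shift: shift 1: 8, shift 2: 8, shift 3: 8, shift 4: 8, shift 5: 3, shift 6: 3, shift 7: 3, shift 8: 2.
Peak is 8.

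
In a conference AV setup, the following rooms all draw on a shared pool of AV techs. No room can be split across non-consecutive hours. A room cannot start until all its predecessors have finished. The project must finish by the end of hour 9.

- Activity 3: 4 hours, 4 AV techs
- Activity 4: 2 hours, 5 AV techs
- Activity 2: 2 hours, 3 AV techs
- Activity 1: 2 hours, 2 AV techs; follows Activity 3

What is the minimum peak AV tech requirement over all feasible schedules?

5

Early-start (Activity 3@1, Activity 4@1, Activity 2@1, Activity 1@5) gives peak 12: h1:12  h2:12  h3:4  h4:4  h5:2  h6:2  h7:0  h8:0  h9:0.
Shift Activity 4→5, Activity 2→7, Activity 1→7.
Schedule Activity 3@1, Activity 4@5, Activity 2@7, Activity 1@7: h1:4  h2:4  h3:4  h4:4  h5:5  h6:5  h7:5  h8:5  h9:0 — peak 5.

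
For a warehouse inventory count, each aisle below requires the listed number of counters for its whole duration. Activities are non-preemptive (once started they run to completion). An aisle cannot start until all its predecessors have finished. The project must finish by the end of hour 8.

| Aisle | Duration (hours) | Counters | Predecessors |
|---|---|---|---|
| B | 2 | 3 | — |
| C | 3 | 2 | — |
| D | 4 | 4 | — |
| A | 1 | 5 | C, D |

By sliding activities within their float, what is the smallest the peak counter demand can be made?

Early-start (B@1, C@1, D@1, A@5) gives peak 9: h1:9  h2:9  h3:6  h4:4  h5:5  h6:0  h7:0  h8:0.
Shift D→4, A→8.
Schedule B@1, C@1, D@4, A@8: h1:5  h2:5  h3:2  h4:4  h5:4  h6:4  h7:4  h8:5 — peak 5.
Total counter-hours = 33 over 8 hours ⇒ peak ≥ ⌈33/8⌉ = 5, so 5 is optimal.

5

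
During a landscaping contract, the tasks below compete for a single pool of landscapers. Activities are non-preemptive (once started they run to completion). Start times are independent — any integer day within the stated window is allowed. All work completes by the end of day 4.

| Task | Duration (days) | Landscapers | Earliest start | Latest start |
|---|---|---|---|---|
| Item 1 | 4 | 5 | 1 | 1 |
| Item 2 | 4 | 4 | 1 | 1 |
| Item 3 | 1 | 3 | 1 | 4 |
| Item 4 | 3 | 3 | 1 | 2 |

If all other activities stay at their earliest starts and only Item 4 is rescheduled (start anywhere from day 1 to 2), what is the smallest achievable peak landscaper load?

Item 4@1: d1:15  d2:12  d3:12  d4:9 → peak 15
Item 4@2: d1:12  d2:12  d3:12  d4:12 → peak 12
Best is Item 4@2, peak 12.

12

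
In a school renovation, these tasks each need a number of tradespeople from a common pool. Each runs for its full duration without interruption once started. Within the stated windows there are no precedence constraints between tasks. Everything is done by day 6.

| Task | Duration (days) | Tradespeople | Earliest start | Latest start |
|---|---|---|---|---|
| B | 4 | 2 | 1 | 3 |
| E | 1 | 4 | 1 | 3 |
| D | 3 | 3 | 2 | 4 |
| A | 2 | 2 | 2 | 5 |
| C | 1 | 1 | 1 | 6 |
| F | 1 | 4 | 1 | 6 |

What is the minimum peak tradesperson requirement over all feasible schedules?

6

Early-start (B@1, E@1, D@2, A@2, C@1, F@1) gives peak 11: d1:11  d2:7  d3:7  d4:5  d5:0  d6:0.
Shift A→5, C→2, F→5.
Schedule B@1, E@1, D@2, A@5, C@2, F@5: d1:6  d2:6  d3:5  d4:5  d5:6  d6:2 — peak 6.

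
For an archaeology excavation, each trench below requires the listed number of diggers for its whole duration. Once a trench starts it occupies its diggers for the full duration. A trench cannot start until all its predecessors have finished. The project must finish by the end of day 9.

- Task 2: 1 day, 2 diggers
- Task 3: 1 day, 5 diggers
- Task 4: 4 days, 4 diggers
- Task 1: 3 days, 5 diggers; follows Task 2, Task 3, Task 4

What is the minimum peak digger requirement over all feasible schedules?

Early-start (Task 2@1, Task 3@1, Task 4@1, Task 1@5) gives peak 11: d1:11  d2:4  d3:4  d4:4  d5:5  d6:5  d7:5  d8:0  d9:0.
Shift Task 3→2, Task 4→3, Task 1→7.
Schedule Task 2@1, Task 3@2, Task 4@3, Task 1@7: d1:2  d2:5  d3:4  d4:4  d5:4  d6:4  d7:5  d8:5  d9:5 — peak 5.
Total digger-days = 38 over 9 days ⇒ peak ≥ ⌈38/9⌉ = 5, so 5 is optimal.

5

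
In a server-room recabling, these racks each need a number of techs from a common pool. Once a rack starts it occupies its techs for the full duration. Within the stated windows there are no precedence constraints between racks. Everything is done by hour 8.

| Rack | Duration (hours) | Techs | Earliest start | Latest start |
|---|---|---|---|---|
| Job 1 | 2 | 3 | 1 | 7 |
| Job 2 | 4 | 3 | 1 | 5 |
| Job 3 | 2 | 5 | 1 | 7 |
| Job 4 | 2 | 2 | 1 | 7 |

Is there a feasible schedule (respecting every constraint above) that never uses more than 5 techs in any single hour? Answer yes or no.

Schedule Job 1@1, Job 2@3, Job 3@7, Job 4@1: h1:5  h2:5  h3:3  h4:3  h5:3  h6:3  h7:5  h8:5 — peak 5 ≤ 5.

yes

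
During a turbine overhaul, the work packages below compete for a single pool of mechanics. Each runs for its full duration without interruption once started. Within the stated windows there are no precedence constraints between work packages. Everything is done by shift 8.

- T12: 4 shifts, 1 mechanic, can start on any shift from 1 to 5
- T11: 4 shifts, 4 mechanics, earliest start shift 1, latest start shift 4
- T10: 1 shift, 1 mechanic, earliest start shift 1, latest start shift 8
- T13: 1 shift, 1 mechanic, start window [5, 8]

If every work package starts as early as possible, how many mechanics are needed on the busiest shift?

6

Early-start schedule: T12@1, T11@1, T10@1, T13@5.
Load per shift: shift 1: 6, shift 2: 5, shift 3: 5, shift 4: 5, shift 5: 1, shift 6: 0, shift 7: 0, shift 8: 0.
Peak is 6.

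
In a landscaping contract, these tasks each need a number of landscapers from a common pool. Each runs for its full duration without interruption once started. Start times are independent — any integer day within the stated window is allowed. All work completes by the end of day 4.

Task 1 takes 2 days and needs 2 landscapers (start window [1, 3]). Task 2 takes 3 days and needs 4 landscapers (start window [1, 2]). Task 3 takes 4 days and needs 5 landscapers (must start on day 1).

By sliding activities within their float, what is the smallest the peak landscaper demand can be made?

Schedule Task 1@1, Task 2@1, Task 3@1: d1:11  d2:11  d3:9  d4:5 — peak 11.
No arrangement of the 6 feasible schedules does better.

11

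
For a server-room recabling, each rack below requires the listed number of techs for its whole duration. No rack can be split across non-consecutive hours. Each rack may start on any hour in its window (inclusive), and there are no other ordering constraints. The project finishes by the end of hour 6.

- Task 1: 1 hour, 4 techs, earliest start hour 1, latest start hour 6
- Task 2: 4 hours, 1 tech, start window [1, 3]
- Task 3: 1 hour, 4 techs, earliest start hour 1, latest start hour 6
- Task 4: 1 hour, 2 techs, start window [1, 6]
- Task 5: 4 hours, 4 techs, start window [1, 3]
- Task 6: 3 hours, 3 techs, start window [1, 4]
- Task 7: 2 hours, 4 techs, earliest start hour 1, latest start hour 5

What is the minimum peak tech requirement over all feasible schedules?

8

Early-start (Task 1@1, Task 2@1, Task 3@1, Task 4@1, Task 5@1, Task 6@1, Task 7@1) gives peak 22: h1:22  h2:12  h3:8  h4:5  h5:0  h6:0.
Shift Task 3→2, Task 5→3, Task 6→2, Task 7→5.
Schedule Task 1@1, Task 2@1, Task 3@2, Task 4@1, Task 5@3, Task 6@2, Task 7@5: h1:7  h2:8  h3:8  h4:8  h5:8  h6:8 — peak 8.
Total tech-hours = 47 over 6 hours ⇒ peak ≥ ⌈47/6⌉ = 8, so 8 is optimal.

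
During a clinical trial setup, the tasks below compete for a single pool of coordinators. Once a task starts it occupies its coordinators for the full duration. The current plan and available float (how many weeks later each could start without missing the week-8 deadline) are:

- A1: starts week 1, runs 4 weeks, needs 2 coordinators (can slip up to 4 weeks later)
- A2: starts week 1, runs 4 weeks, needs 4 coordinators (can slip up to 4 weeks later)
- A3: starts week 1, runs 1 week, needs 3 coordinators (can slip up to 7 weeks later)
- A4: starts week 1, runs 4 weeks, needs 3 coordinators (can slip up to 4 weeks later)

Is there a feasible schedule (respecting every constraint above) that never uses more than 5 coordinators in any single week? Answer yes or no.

The minimum achievable peak is 6; 5 < 6, so no feasible schedule stays within the cap.

no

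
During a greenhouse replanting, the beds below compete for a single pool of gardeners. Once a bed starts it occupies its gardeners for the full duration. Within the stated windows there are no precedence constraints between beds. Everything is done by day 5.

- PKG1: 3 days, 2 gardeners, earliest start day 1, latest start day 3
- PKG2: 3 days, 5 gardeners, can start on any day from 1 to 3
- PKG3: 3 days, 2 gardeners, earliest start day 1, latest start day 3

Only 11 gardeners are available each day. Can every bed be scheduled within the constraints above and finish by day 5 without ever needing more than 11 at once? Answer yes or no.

yes

Schedule PKG1@1, PKG2@1, PKG3@1: d1:9  d2:9  d3:9  d4:0  d5:0 — peak 9 ≤ 11.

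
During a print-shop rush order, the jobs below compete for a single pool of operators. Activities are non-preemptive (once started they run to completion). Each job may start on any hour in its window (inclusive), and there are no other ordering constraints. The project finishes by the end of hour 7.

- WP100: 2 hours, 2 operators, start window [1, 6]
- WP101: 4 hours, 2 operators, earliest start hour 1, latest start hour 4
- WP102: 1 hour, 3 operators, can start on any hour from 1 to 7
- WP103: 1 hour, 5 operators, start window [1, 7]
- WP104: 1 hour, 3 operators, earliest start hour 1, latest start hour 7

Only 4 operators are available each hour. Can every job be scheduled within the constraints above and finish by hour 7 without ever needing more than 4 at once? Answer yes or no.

The minimum achievable peak is 5; 4 < 5, so no feasible schedule stays within the cap.

no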